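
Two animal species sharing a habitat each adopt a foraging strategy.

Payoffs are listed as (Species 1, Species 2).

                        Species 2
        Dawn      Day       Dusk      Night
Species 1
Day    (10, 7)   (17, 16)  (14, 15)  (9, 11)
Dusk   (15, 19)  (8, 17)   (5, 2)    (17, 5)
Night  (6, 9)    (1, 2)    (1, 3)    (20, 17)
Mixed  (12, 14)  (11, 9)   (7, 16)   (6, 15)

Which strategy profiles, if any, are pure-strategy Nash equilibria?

(Day, Dawn): Species 1 can switch to Dusk (10 → 15). Not NE.
(Day, Day): Species 1 gets 17, best alternative 11; Species 2 gets 16, best alternative 15. No profitable deviation — NE.
(Day, Dusk): Species 2 can switch to Day (15 → 16). Not NE.
(Day, Night): Species 1 can switch to Dusk (9 → 17). Not NE.
(Dusk, Dawn): Species 1 gets 15, best alternative 12; Species 2 gets 19, best alternative 17. No profitable deviation — NE.
(Dusk, Day): Species 1 can switch to Day (8 → 17). Not NE.
(Dusk, Dusk): Species 1 can switch to Day (5 → 14). Not NE.
(Dusk, Night): Species 1 can switch to Night (17 → 20). Not NE.
(Night, Night): Species 1 gets 20, best alternative 17; Species 2 gets 17, best alternative 9. No profitable deviation — NE.
(The remaining 7 profiles each have a profitable deviation by the same check.)

The pure Nash equilibria are (Day, Day), (Dusk, Dawn), (Night, Night).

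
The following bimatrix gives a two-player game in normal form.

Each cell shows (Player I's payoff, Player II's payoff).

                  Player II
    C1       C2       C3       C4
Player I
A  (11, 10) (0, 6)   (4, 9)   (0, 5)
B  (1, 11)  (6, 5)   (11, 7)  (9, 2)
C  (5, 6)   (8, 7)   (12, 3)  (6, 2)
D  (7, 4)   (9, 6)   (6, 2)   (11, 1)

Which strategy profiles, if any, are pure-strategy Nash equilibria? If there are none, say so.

Player I against C1: payoffs 11, 1, 5, 7 → best response A.
Player I against C2: payoffs 0, 6, 8, 9 → best response D.
Player I against C3: payoffs 4, 11, 12, 6 → best response C.
Player I against C4: payoffs 0, 9, 6, 11 → best response D.
Player II against A: payoffs 10, 6, 9, 5 → best response C1.
Player II against B: payoffs 11, 5, 7, 2 → best response C1.
Player II against C: payoffs 6, 7, 3, 2 → best response C2.
Player II against D: payoffs 4, 6, 2, 1 → best response C2.
Mutual best responses: (A, C1); (D, C2).

Pure-strategy Nash equilibria: (A, C1) and (D, C2)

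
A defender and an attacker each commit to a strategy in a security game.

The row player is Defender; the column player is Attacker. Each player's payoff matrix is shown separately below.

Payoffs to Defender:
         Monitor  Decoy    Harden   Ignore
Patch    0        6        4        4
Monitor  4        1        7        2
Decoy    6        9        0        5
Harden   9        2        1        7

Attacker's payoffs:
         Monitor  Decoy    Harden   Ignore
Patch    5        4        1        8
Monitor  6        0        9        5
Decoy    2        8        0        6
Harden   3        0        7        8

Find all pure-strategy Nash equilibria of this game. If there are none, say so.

The pure Nash equilibria are (Monitor, Harden) and (Decoy, Decoy) and (Harden, Ignore).

Check each profile: it is a Nash equilibrium iff no player can strictly gain by switching unilaterally.
(Patch, Monitor): Defender can switch to Monitor (0 → 4). Not NE.
(Patch, Decoy): Defender can switch to Decoy (6 → 9). Not NE.
(Patch, Harden): Defender can switch to Monitor (4 → 7). Not NE.
(Patch, Ignore): Defender can switch to Decoy (4 → 5). Not NE.
(Monitor, Monitor): Defender can switch to Decoy (4 → 6). Not NE.
(Monitor, Decoy): Defender can switch to Patch (1 → 6). Not NE.
(Monitor, Harden): Defender gets 7, best alternative 4; Attacker gets 9, best alternative 6. No profitable deviation — NE.
(Decoy, Decoy): Defender gets 9, best alternative 6; Attacker gets 8, best alternative 6. No profitable deviation — NE.
(Harden, Ignore): Defender gets 7, best alternative 5; Attacker gets 8, best alternative 7. No profitable deviation — NE.
(The remaining 7 profiles each have a profitable deviation by the same check.)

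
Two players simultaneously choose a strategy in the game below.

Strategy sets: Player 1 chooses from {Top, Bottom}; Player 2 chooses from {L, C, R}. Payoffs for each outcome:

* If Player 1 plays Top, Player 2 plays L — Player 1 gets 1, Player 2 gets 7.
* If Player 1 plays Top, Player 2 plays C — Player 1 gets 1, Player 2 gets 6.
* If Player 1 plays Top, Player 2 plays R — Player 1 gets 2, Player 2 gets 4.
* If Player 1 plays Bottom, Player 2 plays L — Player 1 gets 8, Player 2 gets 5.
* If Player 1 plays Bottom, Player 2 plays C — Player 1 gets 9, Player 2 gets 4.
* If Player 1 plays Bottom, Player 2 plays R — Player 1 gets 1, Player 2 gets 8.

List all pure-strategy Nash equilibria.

(Top, L): Player 1 can switch to Bottom (1 → 8). Not NE.
(Top, C): Player 1 can switch to Bottom (1 → 9). Not NE.
(Top, R): Player 2 can switch to L (4 → 7). Not NE.
(Bottom, L): Player 2 can switch to R (5 → 8). Not NE.
(Bottom, C): Player 2 can switch to L (4 → 5). Not NE.
(Bottom, R): Player 1 can switch to Top (1 → 2). Not NE.

No pure-strategy Nash equilibrium.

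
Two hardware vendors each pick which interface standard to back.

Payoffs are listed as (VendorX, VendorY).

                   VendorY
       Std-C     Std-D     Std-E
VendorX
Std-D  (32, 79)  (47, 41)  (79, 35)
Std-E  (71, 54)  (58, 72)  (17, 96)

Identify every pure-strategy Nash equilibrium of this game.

No pure-strategy Nash equilibrium.

VendorX against Std-C: payoffs 32, 71 → best response Std-E.
VendorX against Std-D: payoffs 47, 58 → best response Std-E.
VendorX against Std-E: payoffs 79, 17 → best response Std-D.
VendorY against Std-D: payoffs 79, 41, 35 → best response Std-C.
VendorY against Std-E: payoffs 54, 72, 96 → best response Std-E.
No profile is a mutual best response for all players.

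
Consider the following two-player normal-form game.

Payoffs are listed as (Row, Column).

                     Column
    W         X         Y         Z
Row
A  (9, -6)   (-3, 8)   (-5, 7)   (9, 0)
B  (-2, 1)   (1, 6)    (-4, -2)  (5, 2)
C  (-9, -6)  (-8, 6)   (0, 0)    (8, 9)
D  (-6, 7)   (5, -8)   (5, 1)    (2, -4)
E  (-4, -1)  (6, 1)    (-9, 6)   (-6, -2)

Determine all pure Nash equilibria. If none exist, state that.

Row against W: payoffs 9, -2, -9, -6, -4 → best response A.
Row against X: payoffs -3, 1, -8, 5, 6 → best response E.
Row against Y: payoffs -5, -4, 0, 5, -9 → best response D.
Row against Z: payoffs 9, 5, 8, 2, -6 → best response A.
Column against A: payoffs -6, 8, 7, 0 → best response X.
Column against B: payoffs 1, 6, -2, 2 → best response X.
Column against C: payoffs -6, 6, 0, 9 → best response Z.
Column against D: payoffs 7, -8, 1, -4 → best response W.
Column against E: payoffs -1, 1, 6, -2 → best response Y.
No profile is a mutual best response for all players.

none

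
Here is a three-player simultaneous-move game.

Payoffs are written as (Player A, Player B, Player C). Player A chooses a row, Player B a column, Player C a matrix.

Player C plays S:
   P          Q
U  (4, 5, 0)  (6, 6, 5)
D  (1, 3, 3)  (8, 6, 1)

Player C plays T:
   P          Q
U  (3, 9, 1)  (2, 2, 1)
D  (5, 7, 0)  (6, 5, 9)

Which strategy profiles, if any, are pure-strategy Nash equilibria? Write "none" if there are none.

No pure-strategy Nash equilibrium.

Player A against (P, S): payoffs 4, 1 → best response U.
Player A against (P, T): payoffs 3, 5 → best response D.
Player A against (Q, S): payoffs 6, 8 → best response D.
Player A against (Q, T): payoffs 2, 6 → best response D.
Player B against (U, S): payoffs 5, 6 → best response Q.
Player B against (U, T): payoffs 9, 2 → best response P.
Player B against (D, S): payoffs 3, 6 → best response Q.
Player B against (D, T): payoffs 7, 5 → best response P.
Player C against (U, P): payoffs 0, 1 → best response T.
Player C against (U, Q): payoffs 5, 1 → best response S.
Player C against (D, P): payoffs 3, 0 → best response S.
Player C against (D, Q): payoffs 1, 9 → best response T.
No profile is a mutual best response for all players.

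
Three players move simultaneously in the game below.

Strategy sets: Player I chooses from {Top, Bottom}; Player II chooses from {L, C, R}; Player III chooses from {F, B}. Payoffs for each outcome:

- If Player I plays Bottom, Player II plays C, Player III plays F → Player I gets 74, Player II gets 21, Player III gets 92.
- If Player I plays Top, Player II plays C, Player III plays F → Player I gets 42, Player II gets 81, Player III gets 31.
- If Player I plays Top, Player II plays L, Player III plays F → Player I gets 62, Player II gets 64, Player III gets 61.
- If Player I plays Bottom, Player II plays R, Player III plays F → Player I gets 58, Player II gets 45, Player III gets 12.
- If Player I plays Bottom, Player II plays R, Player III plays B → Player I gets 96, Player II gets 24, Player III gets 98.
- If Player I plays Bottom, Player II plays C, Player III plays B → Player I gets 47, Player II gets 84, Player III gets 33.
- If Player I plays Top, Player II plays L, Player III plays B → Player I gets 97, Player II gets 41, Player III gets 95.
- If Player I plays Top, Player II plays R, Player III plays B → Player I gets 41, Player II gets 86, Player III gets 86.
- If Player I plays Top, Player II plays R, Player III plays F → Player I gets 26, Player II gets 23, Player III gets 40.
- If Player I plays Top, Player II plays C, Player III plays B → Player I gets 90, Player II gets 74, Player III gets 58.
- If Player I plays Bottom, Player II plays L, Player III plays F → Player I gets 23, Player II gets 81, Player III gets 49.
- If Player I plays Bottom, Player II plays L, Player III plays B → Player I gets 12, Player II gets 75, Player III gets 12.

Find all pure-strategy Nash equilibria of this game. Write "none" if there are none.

(Top, L, F): Player II can switch to C (64 → 81). Not NE.
(Top, L, B): Player II can switch to C (41 → 74). Not NE.
(Top, C, F): Player I can switch to Bottom (42 → 74). Not NE.
(Top, C, B): Player II can switch to R (74 → 86). Not NE.
(Top, R, F): Player I can switch to Bottom (26 → 58). Not NE.
(Top, R, B): Player I can switch to Bottom (41 → 96). Not NE.
(Bottom, L, F): Player I can switch to Top (23 → 62). Not NE.
(Bottom, L, B): Player I can switch to Top (12 → 97). Not NE.
(Bottom, C, F): Player II can switch to L (21 → 81). Not NE.
(Bottom, C, B): Player I can switch to Top (47 → 90). Not NE.
(The remaining 2 profiles each have a profitable deviation by the same check.)

none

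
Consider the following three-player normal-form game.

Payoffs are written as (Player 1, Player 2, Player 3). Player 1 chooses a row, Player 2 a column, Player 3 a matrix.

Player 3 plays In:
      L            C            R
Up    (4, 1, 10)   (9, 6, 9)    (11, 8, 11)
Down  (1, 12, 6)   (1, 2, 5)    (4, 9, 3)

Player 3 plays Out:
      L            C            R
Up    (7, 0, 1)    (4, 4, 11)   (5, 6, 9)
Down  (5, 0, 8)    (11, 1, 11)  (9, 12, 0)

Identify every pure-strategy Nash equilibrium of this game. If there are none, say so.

(Up, R, In)

For each player, find the best response to each opponent profile; mutual best responses are the pure NE.
Player 1 against (L, In): payoffs 4, 1 → best response Up.
Player 1 against (L, Out): payoffs 7, 5 → best response Up.
Player 1 against (C, In): payoffs 9, 1 → best response Up.
Player 1 against (C, Out): payoffs 4, 11 → best response Down.
Player 1 against (R, In): payoffs 11, 4 → best response Up.
Player 1 against (R, Out): payoffs 5, 9 → best response Down.
Player 2 against (Up, In): payoffs 1, 6, 8 → best response R.
Player 2 against (Up, Out): payoffs 0, 4, 6 → best response R.
Player 2 against (Down, In): payoffs 12, 2, 9 → best response L.
Player 2 against (Down, Out): payoffs 0, 1, 12 → best response R.
Player 3 against (Up, L): payoffs 10, 1 → best response In.
Player 3 against (Up, C): payoffs 9, 11 → best response Out.
Player 3 against (Up, R): payoffs 11, 9 → best response In.
Player 3 against (Down, L): payoffs 6, 8 → best response Out.
Player 3 against (Down, C): payoffs 5, 11 → best response Out.
Player 3 against (Down, R): payoffs 3, 0 → best response In.
Mutual best responses: (Up, R, In).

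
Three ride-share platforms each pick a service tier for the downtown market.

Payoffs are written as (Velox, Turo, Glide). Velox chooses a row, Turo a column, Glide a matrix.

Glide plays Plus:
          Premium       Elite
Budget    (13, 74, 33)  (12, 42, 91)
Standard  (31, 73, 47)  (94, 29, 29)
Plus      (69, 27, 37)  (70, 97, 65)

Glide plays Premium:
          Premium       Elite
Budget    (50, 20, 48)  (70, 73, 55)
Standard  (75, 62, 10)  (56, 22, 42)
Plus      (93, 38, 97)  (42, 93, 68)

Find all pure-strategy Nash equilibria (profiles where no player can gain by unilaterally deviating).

Velox against (Premium, Plus): payoffs 13, 31, 69 → best response Plus.
Velox against (Premium, Premium): payoffs 50, 75, 93 → best response Plus.
Velox against (Elite, Plus): payoffs 12, 94, 70 → best response Standard.
Velox against (Elite, Premium): payoffs 70, 56, 42 → best response Budget.
Turo against (Budget, Plus): payoffs 74, 42 → best response Premium.
Turo against (Budget, Premium): payoffs 20, 73 → best response Elite.
Turo against (Standard, Plus): payoffs 73, 29 → best response Premium.
Turo against (Standard, Premium): payoffs 62, 22 → best response Premium.
Turo against (Plus, Plus): payoffs 27, 97 → best response Elite.
Turo against (Plus, Premium): payoffs 38, 93 → best response Elite.
Glide against (Budget, Premium): payoffs 33, 48 → best response Premium.
Glide against (Budget, Elite): payoffs 91, 55 → best response Plus.
Glide against (Standard, Premium): payoffs 47, 10 → best response Plus.
Glide against (Standard, Elite): payoffs 29, 42 → best response Premium.
Glide against (Plus, Premium): payoffs 37, 97 → best response Premium.
Glide against (Plus, Elite): payoffs 65, 68 → best response Premium.
No profile is a mutual best response for all players.

none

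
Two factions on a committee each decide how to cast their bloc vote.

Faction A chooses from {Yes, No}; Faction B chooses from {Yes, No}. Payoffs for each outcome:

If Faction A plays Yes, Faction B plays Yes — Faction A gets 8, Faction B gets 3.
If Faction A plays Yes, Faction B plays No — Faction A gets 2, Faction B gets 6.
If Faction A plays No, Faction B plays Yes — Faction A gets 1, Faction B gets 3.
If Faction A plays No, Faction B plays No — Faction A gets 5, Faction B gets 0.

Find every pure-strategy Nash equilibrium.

Faction A against Yes: payoffs 8, 1 → best response Yes.
Faction A against No: payoffs 2, 5 → best response No.
Faction B against Yes: payoffs 3, 6 → best response No.
Faction B against No: payoffs 3, 0 → best response Yes.
No profile is a mutual best response for all players.

There is no pure-strategy Nash equilibrium.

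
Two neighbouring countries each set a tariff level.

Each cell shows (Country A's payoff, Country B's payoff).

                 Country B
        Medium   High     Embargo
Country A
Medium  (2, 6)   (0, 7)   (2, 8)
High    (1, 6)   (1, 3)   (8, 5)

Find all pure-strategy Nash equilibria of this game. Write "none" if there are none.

Country A against Medium: payoffs 2, 1 → best response Medium.
Country A against High: payoffs 0, 1 → best response High.
Country A against Embargo: payoffs 2, 8 → best response High.
Country B against Medium: payoffs 6, 7, 8 → best response Embargo.
Country B against High: payoffs 6, 3, 5 → best response Medium.
No profile is a mutual best response for all players.

This game has no pure Nash equilibrium.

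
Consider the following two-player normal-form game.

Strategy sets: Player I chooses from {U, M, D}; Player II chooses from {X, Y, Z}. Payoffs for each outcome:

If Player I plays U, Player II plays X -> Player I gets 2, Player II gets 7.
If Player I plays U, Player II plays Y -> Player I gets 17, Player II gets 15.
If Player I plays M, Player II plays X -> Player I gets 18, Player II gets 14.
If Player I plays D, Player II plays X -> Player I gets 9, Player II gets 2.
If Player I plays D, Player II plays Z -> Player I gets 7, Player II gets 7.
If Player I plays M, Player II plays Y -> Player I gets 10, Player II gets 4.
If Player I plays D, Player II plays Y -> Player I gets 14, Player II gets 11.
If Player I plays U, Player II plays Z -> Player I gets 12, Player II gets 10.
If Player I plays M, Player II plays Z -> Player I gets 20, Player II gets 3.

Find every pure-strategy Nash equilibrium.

Pure-strategy Nash equilibria: (U, Y) and (M, X)

Player I against X: payoffs 2, 18, 9 → best response M.
Player I against Y: payoffs 17, 10, 14 → best response U.
Player I against Z: payoffs 12, 20, 7 → best response M.
Player II against U: payoffs 7, 15, 10 → best response Y.
Player II against M: payoffs 14, 4, 3 → best response X.
Player II against D: payoffs 2, 11, 7 → best response Y.
Mutual best responses: (U, Y); (M, X).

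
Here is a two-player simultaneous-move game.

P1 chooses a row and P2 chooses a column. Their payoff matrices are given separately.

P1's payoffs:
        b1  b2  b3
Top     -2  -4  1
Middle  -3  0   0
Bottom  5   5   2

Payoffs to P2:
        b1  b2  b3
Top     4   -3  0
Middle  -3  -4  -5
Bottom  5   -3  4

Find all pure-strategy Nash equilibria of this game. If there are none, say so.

Pure NE: (Bottom, b1)

P1 against b1: payoffs -2, -3, 5 → best response Bottom.
P1 against b2: payoffs -4, 0, 5 → best response Bottom.
P1 against b3: payoffs 1, 0, 2 → best response Bottom.
P2 against Top: payoffs 4, -3, 0 → best response b1.
P2 against Middle: payoffs -3, -4, -5 → best response b1.
P2 against Bottom: payoffs 5, -3, 4 → best response b1.
Mutual best responses: (Bottom, b1).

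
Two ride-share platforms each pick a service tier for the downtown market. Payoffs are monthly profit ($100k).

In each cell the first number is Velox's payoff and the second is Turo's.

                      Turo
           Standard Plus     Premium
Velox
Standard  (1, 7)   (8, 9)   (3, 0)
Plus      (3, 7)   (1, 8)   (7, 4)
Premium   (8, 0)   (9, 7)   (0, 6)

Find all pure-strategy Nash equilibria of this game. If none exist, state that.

Velox against Standard: payoffs 1, 3, 8 → best response Premium.
Velox against Plus: payoffs 8, 1, 9 → best response Premium.
Velox against Premium: payoffs 3, 7, 0 → best response Plus.
Turo against Standard: payoffs 7, 9, 0 → best response Plus.
Turo against Plus: payoffs 7, 8, 4 → best response Plus.
Turo against Premium: payoffs 0, 7, 6 → best response Plus.
Mutual best responses: (Premium, Plus).

Pure NE: (Premium, Plus)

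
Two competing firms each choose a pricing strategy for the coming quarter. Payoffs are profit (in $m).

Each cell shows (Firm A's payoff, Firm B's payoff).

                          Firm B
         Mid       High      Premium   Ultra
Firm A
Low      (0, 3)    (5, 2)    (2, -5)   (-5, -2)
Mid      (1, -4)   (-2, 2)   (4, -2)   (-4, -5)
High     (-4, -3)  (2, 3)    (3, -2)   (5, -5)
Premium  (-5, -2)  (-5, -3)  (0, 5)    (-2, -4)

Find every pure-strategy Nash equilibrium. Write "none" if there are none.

Firm A against Mid: payoffs 0, 1, -4, -5 → best response Mid.
Firm A against High: payoffs 5, -2, 2, -5 → best response Low.
Firm A against Premium: payoffs 2, 4, 3, 0 → best response Mid.
Firm A against Ultra: payoffs -5, -4, 5, -2 → best response High.
Firm B against Low: payoffs 3, 2, -5, -2 → best response Mid.
Firm B against Mid: payoffs -4, 2, -2, -5 → best response High.
Firm B against High: payoffs -3, 3, -2, -5 → best response High.
Firm B against Premium: payoffs -2, -3, 5, -4 → best response Premium.
No profile is a mutual best response for all players.

There is no pure-strategy Nash equilibrium.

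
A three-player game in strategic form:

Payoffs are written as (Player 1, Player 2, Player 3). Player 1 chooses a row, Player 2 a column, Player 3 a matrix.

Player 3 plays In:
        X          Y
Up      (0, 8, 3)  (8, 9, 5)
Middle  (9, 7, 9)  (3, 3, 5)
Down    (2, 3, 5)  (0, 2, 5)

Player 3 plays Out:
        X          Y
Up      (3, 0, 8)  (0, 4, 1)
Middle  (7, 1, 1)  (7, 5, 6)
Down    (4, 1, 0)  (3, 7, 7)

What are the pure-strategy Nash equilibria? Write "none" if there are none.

(Up, Y, In) and (Middle, X, In) and (Middle, Y, Out)

Player 1 against (X, In): payoffs 0, 9, 2 → best response Middle.
Player 1 against (X, Out): payoffs 3, 7, 4 → best response Middle.
Player 1 against (Y, In): payoffs 8, 3, 0 → best response Up.
Player 1 against (Y, Out): payoffs 0, 7, 3 → best response Middle.
Player 2 against (Up, In): payoffs 8, 9 → best response Y.
Player 2 against (Up, Out): payoffs 0, 4 → best response Y.
Player 2 against (Middle, In): payoffs 7, 3 → best response X.
Player 2 against (Middle, Out): payoffs 1, 5 → best response Y.
Player 2 against (Down, In): payoffs 3, 2 → best response X.
Player 2 against (Down, Out): payoffs 1, 7 → best response Y.
Player 3 against (Up, X): payoffs 3, 8 → best response Out.
Player 3 against (Up, Y): payoffs 5, 1 → best response In.
Player 3 against (Middle, X): payoffs 9, 1 → best response In.
Player 3 against (Middle, Y): payoffs 5, 6 → best response Out.
Player 3 against (Down, X): payoffs 5, 0 → best response In.
Player 3 against (Down, Y): payoffs 5, 7 → best response Out.
Mutual best responses: (Up, Y, In); (Middle, X, In); (Middle, Y, Out).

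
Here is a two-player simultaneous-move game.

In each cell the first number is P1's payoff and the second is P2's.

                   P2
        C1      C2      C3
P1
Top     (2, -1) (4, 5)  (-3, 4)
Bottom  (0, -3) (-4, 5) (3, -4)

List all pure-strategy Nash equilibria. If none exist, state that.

(Top, C2)

For each player, find the best response to each opponent profile; mutual best responses are the pure NE.
P1 against C1: payoffs 2, 0 → best response Top.
P1 against C2: payoffs 4, -4 → best response Top.
P1 against C3: payoffs -3, 3 → best response Bottom.
P2 against Top: payoffs -1, 5, 4 → best response C2.
P2 against Bottom: payoffs -3, 5, -4 → best response C2.
Mutual best responses: (Top, C2).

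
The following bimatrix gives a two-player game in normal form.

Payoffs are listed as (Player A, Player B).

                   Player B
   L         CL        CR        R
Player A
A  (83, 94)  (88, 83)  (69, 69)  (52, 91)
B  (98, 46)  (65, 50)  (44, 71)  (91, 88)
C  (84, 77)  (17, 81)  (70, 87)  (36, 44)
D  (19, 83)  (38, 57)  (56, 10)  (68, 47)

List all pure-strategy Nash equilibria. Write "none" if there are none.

Player A against L: payoffs 83, 98, 84, 19 → best response B.
Player A against CL: payoffs 88, 65, 17, 38 → best response A.
Player A against CR: payoffs 69, 44, 70, 56 → best response C.
Player A against R: payoffs 52, 91, 36, 68 → best response B.
Player B against A: payoffs 94, 83, 69, 91 → best response L.
Player B against B: payoffs 46, 50, 71, 88 → best response R.
Player B against C: payoffs 77, 81, 87, 44 → best response CR.
Player B against D: payoffs 83, 57, 10, 47 → best response L.
Mutual best responses: (B, R); (C, CR).

Pure-strategy Nash equilibria: (B, R) and (C, CR)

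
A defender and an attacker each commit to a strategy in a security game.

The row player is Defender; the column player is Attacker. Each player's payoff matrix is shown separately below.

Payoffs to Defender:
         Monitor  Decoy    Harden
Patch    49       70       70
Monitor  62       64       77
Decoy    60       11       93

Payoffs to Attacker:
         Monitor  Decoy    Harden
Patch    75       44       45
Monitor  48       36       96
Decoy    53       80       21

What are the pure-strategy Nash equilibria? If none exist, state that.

There is no pure-strategy Nash equilibrium.

(Patch, Monitor): Defender can switch to Monitor (49 → 62). Not NE.
(Patch, Decoy): Attacker can switch to Monitor (44 → 75). Not NE.
(Patch, Harden): Defender can switch to Monitor (70 → 77). Not NE.
(Monitor, Monitor): Attacker can switch to Harden (48 → 96). Not NE.
(Monitor, Decoy): Defender can switch to Patch (64 → 70). Not NE.
(Monitor, Harden): Defender can switch to Decoy (77 → 93). Not NE.
(The remaining 3 profiles each have a profitable deviation by the same check.)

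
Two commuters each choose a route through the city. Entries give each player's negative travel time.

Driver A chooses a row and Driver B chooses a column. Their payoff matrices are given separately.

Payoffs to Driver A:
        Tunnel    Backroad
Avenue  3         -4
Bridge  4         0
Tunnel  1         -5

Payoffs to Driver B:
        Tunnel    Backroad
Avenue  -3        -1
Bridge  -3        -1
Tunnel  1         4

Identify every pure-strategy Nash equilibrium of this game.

(Avenue, Tunnel): Driver A can switch to Bridge (3 → 4). Not NE.
(Avenue, Backroad): Driver A can switch to Bridge (-4 → 0). Not NE.
(Bridge, Tunnel): Driver B can switch to Backroad (-3 → -1). Not NE.
(Bridge, Backroad): Driver A gets 0, best alternative -4; Driver B gets -1, best alternative -3. No profitable deviation — NE.
(Tunnel, Tunnel): Driver A can switch to Avenue (1 → 3). Not NE.
(Tunnel, Backroad): Driver A can switch to Avenue (-5 → -4). Not NE.

Pure NE: (Bridge, Backroad)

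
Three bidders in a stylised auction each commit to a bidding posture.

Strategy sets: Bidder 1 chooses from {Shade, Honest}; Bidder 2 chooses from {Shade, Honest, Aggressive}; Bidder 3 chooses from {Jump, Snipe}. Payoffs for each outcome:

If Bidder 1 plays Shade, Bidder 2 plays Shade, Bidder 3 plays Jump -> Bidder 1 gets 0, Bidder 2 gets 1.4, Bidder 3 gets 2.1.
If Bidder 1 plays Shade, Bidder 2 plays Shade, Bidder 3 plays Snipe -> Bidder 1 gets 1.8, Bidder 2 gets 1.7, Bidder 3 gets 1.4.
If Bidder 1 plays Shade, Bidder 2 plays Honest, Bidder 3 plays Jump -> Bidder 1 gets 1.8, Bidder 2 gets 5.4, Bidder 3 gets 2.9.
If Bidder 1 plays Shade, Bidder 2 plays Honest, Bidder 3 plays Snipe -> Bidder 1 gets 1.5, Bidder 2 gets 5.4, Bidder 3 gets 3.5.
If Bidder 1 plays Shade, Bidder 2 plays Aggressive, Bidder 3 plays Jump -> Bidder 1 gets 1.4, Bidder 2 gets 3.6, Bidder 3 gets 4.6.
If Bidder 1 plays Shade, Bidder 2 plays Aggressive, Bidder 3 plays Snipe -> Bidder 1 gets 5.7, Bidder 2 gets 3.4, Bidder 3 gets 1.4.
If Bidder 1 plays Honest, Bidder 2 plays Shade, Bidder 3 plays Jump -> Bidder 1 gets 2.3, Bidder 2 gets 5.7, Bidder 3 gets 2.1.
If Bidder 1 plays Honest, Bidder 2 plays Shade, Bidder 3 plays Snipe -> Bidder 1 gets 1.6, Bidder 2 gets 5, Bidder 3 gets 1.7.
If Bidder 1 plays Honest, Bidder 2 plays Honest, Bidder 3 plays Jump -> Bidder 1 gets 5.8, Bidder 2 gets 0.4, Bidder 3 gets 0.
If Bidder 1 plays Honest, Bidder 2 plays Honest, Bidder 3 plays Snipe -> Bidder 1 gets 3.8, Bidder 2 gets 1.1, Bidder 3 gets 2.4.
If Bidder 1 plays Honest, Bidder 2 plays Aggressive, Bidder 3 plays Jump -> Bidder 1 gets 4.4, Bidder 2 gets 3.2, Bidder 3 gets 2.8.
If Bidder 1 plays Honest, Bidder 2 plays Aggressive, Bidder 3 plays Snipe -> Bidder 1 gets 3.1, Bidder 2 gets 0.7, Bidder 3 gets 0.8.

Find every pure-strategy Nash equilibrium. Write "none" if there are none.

Bidder 1 against (Shade, Jump): payoffs 0, 2.3 → best response Honest.
Bidder 1 against (Shade, Snipe): payoffs 1.8, 1.6 → best response Shade.
Bidder 1 against (Honest, Jump): payoffs 1.8, 5.8 → best response Honest.
Bidder 1 against (Honest, Snipe): payoffs 1.5, 3.8 → best response Honest.
Bidder 1 against (Aggressive, Jump): payoffs 1.4, 4.4 → best response Honest.
Bidder 1 against (Aggressive, Snipe): payoffs 5.7, 3.1 → best response Shade.
Bidder 2 against (Shade, Jump): payoffs 1.4, 5.4, 3.6 → best response Honest.
Bidder 2 against (Shade, Snipe): payoffs 1.7, 5.4, 3.4 → best response Honest.
Bidder 2 against (Honest, Jump): payoffs 5.7, 0.4, 3.2 → best response Shade.
Bidder 2 against (Honest, Snipe): payoffs 5, 1.1, 0.7 → best response Shade.
Bidder 3 against (Shade, Shade): payoffs 2.1, 1.4 → best response Jump.
Bidder 3 against (Shade, Honest): payoffs 2.9, 3.5 → best response Snipe.
Bidder 3 against (Shade, Aggressive): payoffs 4.6, 1.4 → best response Jump.
Bidder 3 against (Honest, Shade): payoffs 2.1, 1.7 → best response Jump.
Bidder 3 against (Honest, Honest): payoffs 0, 2.4 → best response Snipe.
Bidder 3 against (Honest, Aggressive): payoffs 2.8, 0.8 → best response Jump.
Mutual best responses: (Honest, Shade, Jump).

(Honest, Shade, Jump)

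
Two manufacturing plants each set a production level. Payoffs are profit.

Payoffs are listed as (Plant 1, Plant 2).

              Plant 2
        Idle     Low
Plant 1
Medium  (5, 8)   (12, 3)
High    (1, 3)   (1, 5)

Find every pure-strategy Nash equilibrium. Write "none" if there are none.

The unique pure-strategy Nash equilibrium is (Medium, Idle).

Plant 1 against Idle: payoffs 5, 1 → best response Medium.
Plant 1 against Low: payoffs 12, 1 → best response Medium.
Plant 2 against Medium: payoffs 8, 3 → best response Idle.
Plant 2 against High: payoffs 3, 5 → best response Low.
Mutual best responses: (Medium, Idle).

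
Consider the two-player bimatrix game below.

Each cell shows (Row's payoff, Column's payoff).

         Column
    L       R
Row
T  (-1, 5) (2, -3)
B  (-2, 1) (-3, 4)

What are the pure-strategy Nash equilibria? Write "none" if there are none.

For each player, find the best response to each opponent profile; mutual best responses are the pure NE.
Row against L: payoffs -1, -2 → best response T.
Row against R: payoffs 2, -3 → best response T.
Column against T: payoffs 5, -3 → best response L.
Column against B: payoffs 1, 4 → best response R.
Mutual best responses: (T, L).

(T, L)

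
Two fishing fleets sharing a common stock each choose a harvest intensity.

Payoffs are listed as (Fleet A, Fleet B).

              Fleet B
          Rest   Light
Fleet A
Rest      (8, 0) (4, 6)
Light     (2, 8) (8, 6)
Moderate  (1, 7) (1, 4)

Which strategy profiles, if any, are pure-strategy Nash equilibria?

Fleet A against Rest: payoffs 8, 2, 1 → best response Rest.
Fleet A against Light: payoffs 4, 8, 1 → best response Light.
Fleet B against Rest: payoffs 0, 6 → best response Light.
Fleet B against Light: payoffs 8, 6 → best response Rest.
Fleet B against Moderate: payoffs 7, 4 → best response Rest.
No profile is a mutual best response for all players.

No pure-strategy Nash equilibrium.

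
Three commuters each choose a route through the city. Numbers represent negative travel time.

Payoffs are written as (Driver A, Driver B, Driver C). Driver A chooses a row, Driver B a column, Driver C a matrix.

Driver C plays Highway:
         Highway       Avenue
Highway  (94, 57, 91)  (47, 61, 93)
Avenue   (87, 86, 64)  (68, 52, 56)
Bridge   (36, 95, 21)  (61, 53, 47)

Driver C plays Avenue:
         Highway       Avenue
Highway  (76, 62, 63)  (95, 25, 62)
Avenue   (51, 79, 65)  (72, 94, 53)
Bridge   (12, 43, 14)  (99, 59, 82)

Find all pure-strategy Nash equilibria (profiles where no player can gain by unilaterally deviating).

The unique pure-strategy Nash equilibrium is (Bridge, Avenue, Avenue).

(Highway, Highway, Highway): Driver B can switch to Avenue (57 → 61). Not NE.
(Highway, Highway, Avenue): Driver C can switch to Highway (63 → 91). Not NE.
(Highway, Avenue, Highway): Driver A can switch to Avenue (47 → 68). Not NE.
(Highway, Avenue, Avenue): Driver A can switch to Bridge (95 → 99). Not NE.
(Avenue, Highway, Highway): Driver A can switch to Highway (87 → 94). Not NE.
(Avenue, Highway, Avenue): Driver A can switch to Highway (51 → 76). Not NE.
(Avenue, Avenue, Highway): Driver B can switch to Highway (52 → 86). Not NE.
(Avenue, Avenue, Avenue): Driver A can switch to Highway (72 → 95). Not NE.
(Bridge, Highway, Highway): Driver A can switch to Highway (36 → 94). Not NE.
(Bridge, Highway, Avenue): Driver A can switch to Highway (12 → 76). Not NE.
(Bridge, Avenue, Highway): Driver A can switch to Avenue (61 → 68). Not NE.
(Bridge, Avenue, Avenue): Driver A gets 99, best alternative 95; Driver B gets 59, best alternative 43; Driver C gets 82, best alternative 47. No profitable deviation — NE.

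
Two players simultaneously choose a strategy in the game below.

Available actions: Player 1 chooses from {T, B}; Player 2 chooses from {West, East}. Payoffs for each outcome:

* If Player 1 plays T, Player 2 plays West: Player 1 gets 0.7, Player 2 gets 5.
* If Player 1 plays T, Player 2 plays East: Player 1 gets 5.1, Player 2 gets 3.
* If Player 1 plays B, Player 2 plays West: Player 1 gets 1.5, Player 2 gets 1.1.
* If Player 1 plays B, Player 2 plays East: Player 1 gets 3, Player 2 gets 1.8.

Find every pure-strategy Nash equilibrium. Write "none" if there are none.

For each player, find the best response to each opponent profile; mutual best responses are the pure NE.
Player 1 against West: payoffs 0.7, 1.5 → best response B.
Player 1 against East: payoffs 5.1, 3 → best response T.
Player 2 against T: payoffs 5, 3 → best response West.
Player 2 against B: payoffs 1.1, 1.8 → best response East.
No profile is a mutual best response for all players.

none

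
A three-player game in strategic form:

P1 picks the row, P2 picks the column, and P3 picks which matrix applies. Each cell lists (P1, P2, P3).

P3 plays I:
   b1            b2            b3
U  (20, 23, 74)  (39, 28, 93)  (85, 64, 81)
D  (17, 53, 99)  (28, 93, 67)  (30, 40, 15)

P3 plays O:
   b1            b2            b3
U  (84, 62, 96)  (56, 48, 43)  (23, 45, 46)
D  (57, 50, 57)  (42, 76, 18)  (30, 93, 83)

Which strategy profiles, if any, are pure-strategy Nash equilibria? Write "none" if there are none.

Pure-strategy Nash equilibria: (U, b1, O) and (U, b3, I) and (D, b3, O)

For each player, find the best response to each opponent profile; mutual best responses are the pure NE.
P1 against (b1, I): payoffs 20, 17 → best response U.
P1 against (b1, O): payoffs 84, 57 → best response U.
P1 against (b2, I): payoffs 39, 28 → best response U.
P1 against (b2, O): payoffs 56, 42 → best response U.
P1 against (b3, I): payoffs 85, 30 → best response U.
P1 against (b3, O): payoffs 23, 30 → best response D.
P2 against (U, I): payoffs 23, 28, 64 → best response b3.
P2 against (U, O): payoffs 62, 48, 45 → best response b1.
P2 against (D, I): payoffs 53, 93, 40 → best response b2.
P2 against (D, O): payoffs 50, 76, 93 → best response b3.
P3 against (U, b1): payoffs 74, 96 → best response O.
P3 against (U, b2): payoffs 93, 43 → best response I.
P3 against (U, b3): payoffs 81, 46 → best response I.
P3 against (D, b1): payoffs 99, 57 → best response I.
P3 against (D, b2): payoffs 67, 18 → best response I.
P3 against (D, b3): payoffs 15, 83 → best response O.
Mutual best responses: (U, b1, O); (U, b3, I); (D, b3, O).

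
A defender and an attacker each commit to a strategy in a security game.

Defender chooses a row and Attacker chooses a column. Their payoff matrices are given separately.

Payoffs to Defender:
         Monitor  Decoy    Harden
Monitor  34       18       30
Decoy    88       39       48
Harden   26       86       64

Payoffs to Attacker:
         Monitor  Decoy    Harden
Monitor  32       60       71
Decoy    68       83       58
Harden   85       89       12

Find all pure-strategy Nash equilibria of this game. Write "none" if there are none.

(Monitor, Monitor): Defender can switch to Decoy (34 → 88). Not NE.
(Monitor, Decoy): Defender can switch to Decoy (18 → 39). Not NE.
(Monitor, Harden): Defender can switch to Decoy (30 → 48). Not NE.
(Decoy, Monitor): Attacker can switch to Decoy (68 → 83). Not NE.
(Decoy, Decoy): Defender can switch to Harden (39 → 86). Not NE.
(Decoy, Harden): Defender can switch to Harden (48 → 64). Not NE.
(Harden, Monitor): Defender can switch to Monitor (26 → 34). Not NE.
(Harden, Decoy): Defender gets 86, best alternative 39; Attacker gets 89, best alternative 85. No profitable deviation — NE.
(Harden, Harden): Attacker can switch to Monitor (12 → 85). Not NE.

Pure NE: (Harden, Decoy)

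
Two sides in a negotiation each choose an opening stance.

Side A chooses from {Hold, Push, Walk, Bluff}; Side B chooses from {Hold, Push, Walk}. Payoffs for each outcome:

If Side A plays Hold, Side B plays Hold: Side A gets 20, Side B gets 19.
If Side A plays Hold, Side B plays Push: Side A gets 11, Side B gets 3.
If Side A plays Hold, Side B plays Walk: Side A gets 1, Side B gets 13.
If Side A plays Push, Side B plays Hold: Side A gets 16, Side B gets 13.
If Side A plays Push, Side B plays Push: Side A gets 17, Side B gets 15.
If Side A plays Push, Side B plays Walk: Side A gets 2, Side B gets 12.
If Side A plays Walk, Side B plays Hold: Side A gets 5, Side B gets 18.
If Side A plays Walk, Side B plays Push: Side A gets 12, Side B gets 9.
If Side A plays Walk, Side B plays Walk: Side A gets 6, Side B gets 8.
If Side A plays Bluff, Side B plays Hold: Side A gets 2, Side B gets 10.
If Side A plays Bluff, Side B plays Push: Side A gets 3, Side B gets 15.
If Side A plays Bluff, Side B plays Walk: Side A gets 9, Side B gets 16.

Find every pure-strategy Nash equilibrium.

Pure-strategy Nash equilibria: (Hold, Hold); (Push, Push); (Bluff, Walk)

Side A against Hold: payoffs 20, 16, 5, 2 → best response Hold.
Side A against Push: payoffs 11, 17, 12, 3 → best response Push.
Side A against Walk: payoffs 1, 2, 6, 9 → best response Bluff.
Side B against Hold: payoffs 19, 3, 13 → best response Hold.
Side B against Push: payoffs 13, 15, 12 → best response Push.
Side B against Walk: payoffs 18, 9, 8 → best response Hold.
Side B against Bluff: payoffs 10, 15, 16 → best response Walk.
Mutual best responses: (Hold, Hold); (Push, Push); (Bluff, Walk).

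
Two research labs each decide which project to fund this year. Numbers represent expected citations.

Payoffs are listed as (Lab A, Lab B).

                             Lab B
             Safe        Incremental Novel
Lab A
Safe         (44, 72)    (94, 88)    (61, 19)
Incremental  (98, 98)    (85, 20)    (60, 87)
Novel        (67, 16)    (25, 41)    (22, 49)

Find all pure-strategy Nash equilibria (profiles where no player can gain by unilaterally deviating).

(Safe, Incremental); (Incremental, Safe)

For each strategy profile, look for a profitable unilateral deviation.
(Safe, Safe): Lab A can switch to Incremental (44 → 98). Not NE.
(Safe, Incremental): Lab A gets 94, best alternative 85; Lab B gets 88, best alternative 72. No profitable deviation — NE.
(Safe, Novel): Lab B can switch to Safe (19 → 72). Not NE.
(Incremental, Safe): Lab A gets 98, best alternative 67; Lab B gets 98, best alternative 87. No profitable deviation — NE.
(Incremental, Incremental): Lab A can switch to Safe (85 → 94). Not NE.
(Incremental, Novel): Lab A can switch to Safe (60 → 61). Not NE.
(Novel, Safe): Lab A can switch to Incremental (67 → 98). Not NE.
(Novel, Incremental): Lab A can switch to Safe (25 → 94). Not NE.
(The remaining 1 profile has a profitable deviation by the same check.)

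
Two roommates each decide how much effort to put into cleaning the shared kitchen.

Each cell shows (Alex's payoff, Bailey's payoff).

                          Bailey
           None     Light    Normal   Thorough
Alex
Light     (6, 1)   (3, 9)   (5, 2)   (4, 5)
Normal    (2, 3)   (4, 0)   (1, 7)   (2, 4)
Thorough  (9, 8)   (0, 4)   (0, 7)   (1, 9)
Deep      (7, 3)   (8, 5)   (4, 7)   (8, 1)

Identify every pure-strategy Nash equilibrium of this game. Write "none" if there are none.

For each strategy profile, look for a profitable unilateral deviation.
(Light, None): Alex can switch to Thorough (6 → 9). Not NE.
(Light, Light): Alex can switch to Normal (3 → 4). Not NE.
(Light, Normal): Bailey can switch to Light (2 → 9). Not NE.
(Light, Thorough): Alex can switch to Deep (4 → 8). Not NE.
(Normal, None): Alex can switch to Light (2 → 6). Not NE.
(Normal, Light): Alex can switch to Deep (4 → 8). Not NE.
(Normal, Normal): Alex can switch to Light (1 → 5). Not NE.
(Normal, Thorough): Alex can switch to Light (2 → 4). Not NE.
(Thorough, None): Bailey can switch to Thorough (8 → 9). Not NE.
(Thorough, Light): Alex can switch to Light (0 → 3). Not NE.
(The remaining 6 profiles each have a profitable deviation by the same check.)

No pure-strategy Nash equilibrium.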